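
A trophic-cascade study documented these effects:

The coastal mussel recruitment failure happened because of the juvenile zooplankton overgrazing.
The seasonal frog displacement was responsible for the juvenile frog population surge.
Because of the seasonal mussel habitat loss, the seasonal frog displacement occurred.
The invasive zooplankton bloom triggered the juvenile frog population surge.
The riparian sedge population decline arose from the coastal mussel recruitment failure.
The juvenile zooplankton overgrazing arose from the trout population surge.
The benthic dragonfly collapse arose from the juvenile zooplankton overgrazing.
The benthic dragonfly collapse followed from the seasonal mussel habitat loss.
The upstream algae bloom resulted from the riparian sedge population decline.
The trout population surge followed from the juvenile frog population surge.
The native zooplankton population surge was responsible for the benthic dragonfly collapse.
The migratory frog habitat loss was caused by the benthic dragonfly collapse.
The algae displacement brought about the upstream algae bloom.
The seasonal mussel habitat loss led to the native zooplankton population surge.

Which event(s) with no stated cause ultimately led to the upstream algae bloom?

the algae displacement, the invasive zooplankton bloom, the seasonal mussel habitat loss

Tracing upstream from the upstream algae bloom: the upstream algae bloom ← the riparian sedge population decline ← the coastal mussel recruitment failure ← the juvenile zooplankton overgrazing ← the trout population surge ← the juvenile frog population surge ← the invasive zooplankton bloom.
A separate upstream branch: the upstream algae bloom ← the riparian sedge population decline ← the coastal mussel recruitment failure ← the juvenile zooplankton overgrazing ← the trout population surge ← the juvenile frog population surge ← the seasonal frog displacement ← the seasonal mussel habitat loss.
A separate upstream branch: the upstream algae bloom ← the algae displacement.
Each of those chain origins has no stated cause.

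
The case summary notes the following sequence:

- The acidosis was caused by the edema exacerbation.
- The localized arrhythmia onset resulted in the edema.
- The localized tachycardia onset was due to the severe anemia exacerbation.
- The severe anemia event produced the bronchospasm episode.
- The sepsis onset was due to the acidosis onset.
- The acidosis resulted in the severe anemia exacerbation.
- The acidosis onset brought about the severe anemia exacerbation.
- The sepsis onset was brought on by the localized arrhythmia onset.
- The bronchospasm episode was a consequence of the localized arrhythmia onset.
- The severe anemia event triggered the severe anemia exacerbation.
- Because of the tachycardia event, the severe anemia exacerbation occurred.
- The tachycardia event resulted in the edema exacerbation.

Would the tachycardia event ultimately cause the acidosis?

There is a causal chain: the tachycardia event → the edema exacerbation → the acidosis.

Yes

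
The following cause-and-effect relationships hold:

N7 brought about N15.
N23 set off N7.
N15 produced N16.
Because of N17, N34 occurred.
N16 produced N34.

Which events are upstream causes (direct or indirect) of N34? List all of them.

Immediate causes of N34: N17, N16.
Further upstream: N23, N7, N15.

N15, N16, N17, N23, N7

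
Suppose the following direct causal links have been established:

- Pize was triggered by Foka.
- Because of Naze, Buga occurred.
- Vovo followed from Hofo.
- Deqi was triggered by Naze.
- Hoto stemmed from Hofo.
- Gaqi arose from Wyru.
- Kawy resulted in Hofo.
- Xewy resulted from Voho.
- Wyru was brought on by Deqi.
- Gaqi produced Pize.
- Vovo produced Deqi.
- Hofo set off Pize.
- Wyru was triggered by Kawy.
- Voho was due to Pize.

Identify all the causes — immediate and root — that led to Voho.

Deqi, Foka, Gaqi, Hofo, Kawy, Naze, Pize, Vovo, Wyru

Immediate cause of Voho: Pize.
Further upstream: Kawy, Hofo, Vovo, Naze, Deqi, Wyru, Foka, Gaqi.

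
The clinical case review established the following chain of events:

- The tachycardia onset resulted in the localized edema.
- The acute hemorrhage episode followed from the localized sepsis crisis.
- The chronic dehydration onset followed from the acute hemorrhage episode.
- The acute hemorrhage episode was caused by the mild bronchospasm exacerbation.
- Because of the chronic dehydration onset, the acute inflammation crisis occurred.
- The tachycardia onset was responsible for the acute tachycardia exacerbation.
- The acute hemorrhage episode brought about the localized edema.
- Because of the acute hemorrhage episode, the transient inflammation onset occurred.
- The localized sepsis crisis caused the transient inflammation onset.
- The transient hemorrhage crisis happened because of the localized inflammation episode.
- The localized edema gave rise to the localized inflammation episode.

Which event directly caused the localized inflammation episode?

the localized edema

Upstream contributors include the tachycardia onset, the localized sepsis crisis, the mild bronchospasm exacerbation, the acute hemorrhage episode, but only the localized edema feeds directly into the localized inflammation episode.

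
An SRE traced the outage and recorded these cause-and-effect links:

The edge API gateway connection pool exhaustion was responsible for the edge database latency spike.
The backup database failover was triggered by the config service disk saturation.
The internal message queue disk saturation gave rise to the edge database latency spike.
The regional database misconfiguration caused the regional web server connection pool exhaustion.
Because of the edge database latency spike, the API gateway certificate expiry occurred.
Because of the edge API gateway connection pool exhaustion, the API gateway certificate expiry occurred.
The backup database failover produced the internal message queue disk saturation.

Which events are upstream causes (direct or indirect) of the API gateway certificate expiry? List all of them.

Immediate causes of the API gateway certificate expiry: the edge API gateway connection pool exhaustion, the edge database latency spike.
Further upstream: the config service disk saturation, the backup database failover, the internal message queue disk saturation.

the backup database failover, the config service disk saturation, the edge API gateway connection pool exhaustion, the edge database latency spike, the internal message queue disk saturation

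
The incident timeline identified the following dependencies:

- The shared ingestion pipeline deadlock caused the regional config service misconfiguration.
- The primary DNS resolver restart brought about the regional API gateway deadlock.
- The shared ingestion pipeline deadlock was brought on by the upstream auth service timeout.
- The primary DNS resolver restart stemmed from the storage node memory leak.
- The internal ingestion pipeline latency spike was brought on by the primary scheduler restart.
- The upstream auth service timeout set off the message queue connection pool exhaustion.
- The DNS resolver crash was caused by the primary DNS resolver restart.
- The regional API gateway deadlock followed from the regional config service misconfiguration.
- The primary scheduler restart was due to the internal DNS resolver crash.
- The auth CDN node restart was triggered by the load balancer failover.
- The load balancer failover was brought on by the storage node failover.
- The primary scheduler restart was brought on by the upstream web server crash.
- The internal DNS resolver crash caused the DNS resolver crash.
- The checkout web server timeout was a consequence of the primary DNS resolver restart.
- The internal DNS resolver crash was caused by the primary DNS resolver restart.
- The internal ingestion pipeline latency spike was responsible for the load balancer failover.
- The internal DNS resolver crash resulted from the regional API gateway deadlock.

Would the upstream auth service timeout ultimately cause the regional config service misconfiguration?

There is a causal chain: the upstream auth service timeout → the shared ingestion pipeline deadlock → the regional config service misconfiguration.

Yes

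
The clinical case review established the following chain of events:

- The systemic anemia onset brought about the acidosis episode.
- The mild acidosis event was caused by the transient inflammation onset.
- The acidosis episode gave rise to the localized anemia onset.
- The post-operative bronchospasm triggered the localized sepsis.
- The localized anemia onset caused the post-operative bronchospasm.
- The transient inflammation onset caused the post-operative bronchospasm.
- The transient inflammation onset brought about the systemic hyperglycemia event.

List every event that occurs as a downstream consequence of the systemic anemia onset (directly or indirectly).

Direct effects: the acidosis episode.
2 steps out: the localized anemia onset.
3 steps out: the post-operative bronchospasm.
4 steps out: the localized sepsis.
Not reachable from it: the transient inflammation onset, the mild acidosis event, the systemic hyperglycemia event.

the acidosis episode, the localized anemia onset, the localized sepsis, the post-operative bronchospasm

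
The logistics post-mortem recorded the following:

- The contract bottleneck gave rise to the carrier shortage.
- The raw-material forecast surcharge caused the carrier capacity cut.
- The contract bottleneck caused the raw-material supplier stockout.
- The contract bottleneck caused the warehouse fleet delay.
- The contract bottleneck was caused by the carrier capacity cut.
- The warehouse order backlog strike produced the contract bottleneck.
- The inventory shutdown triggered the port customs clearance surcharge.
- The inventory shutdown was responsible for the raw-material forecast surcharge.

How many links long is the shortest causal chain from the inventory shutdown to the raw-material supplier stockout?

4

Shortest chain: the inventory shutdown → the raw-material forecast surcharge → the carrier capacity cut → the contract bottleneck → the raw-material supplier stockout.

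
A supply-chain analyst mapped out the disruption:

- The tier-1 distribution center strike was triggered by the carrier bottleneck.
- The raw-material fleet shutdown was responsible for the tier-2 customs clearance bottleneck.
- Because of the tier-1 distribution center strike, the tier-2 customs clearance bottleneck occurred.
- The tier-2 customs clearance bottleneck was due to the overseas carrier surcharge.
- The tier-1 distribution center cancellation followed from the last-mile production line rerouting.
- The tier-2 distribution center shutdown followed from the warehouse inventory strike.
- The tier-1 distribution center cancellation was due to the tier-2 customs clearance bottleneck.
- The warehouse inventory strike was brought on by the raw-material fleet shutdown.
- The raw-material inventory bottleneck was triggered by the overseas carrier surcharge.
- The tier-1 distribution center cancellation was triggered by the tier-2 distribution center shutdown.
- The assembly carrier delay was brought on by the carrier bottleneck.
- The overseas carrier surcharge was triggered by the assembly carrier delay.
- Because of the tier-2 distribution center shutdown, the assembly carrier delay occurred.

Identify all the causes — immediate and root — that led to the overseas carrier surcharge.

Immediate cause of the overseas carrier surcharge: the assembly carrier delay.
Further upstream: the raw-material fleet shutdown, the warehouse inventory strike, the carrier bottleneck, the tier-2 distribution center shutdown.

the assembly carrier delay, the carrier bottleneck, the raw-material fleet shutdown, the tier-2 distribution center shutdown, the warehouse inventory strike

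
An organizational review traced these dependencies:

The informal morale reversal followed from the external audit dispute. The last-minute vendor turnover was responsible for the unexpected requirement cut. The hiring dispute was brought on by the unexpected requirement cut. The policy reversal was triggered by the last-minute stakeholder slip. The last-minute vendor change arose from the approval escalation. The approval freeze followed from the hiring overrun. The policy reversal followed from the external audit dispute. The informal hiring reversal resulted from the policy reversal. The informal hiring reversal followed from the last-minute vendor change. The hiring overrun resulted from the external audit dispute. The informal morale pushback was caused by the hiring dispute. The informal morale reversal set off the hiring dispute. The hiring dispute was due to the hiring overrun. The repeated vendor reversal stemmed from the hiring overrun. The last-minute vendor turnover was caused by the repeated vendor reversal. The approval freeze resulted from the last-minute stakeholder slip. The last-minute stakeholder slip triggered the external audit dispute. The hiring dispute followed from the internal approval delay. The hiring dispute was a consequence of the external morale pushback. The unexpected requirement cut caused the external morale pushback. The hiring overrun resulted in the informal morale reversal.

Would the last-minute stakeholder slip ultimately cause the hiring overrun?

Yes

There is a causal chain: the last-minute stakeholder slip → the external audit dispute → the hiring overrun.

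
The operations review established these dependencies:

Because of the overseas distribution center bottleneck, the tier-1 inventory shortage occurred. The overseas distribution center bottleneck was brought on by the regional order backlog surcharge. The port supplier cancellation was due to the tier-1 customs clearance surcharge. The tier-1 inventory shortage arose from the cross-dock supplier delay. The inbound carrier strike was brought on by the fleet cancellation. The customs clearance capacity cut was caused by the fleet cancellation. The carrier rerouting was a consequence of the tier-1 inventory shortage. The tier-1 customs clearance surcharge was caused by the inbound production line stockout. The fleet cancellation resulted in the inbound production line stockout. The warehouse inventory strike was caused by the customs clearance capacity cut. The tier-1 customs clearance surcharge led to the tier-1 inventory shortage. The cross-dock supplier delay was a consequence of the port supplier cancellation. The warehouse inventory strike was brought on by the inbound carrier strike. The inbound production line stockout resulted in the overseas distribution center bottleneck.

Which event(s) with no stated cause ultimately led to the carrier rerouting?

Tracing upstream from the carrier rerouting: the carrier rerouting ← the tier-1 inventory shortage ← the tier-1 customs clearance surcharge ← the inbound production line stockout ← the fleet cancellation.
A separate upstream branch: the carrier rerouting ← the tier-1 inventory shortage ← the overseas distribution center bottleneck ← the regional order backlog surcharge.
Each of those chain origins has no stated cause.

the fleet cancellation, the regional order backlog surcharge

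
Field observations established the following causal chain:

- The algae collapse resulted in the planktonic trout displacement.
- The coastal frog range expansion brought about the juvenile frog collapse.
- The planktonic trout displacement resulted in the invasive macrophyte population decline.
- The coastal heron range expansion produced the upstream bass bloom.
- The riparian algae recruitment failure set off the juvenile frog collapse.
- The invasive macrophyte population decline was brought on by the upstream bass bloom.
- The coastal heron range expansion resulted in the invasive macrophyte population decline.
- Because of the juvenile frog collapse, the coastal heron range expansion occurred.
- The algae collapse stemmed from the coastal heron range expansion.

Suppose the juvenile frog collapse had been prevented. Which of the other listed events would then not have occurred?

Downstream of the juvenile frog collapse: the coastal heron range expansion, the upstream bass bloom, the algae collapse, the planktonic trout displacement, the invasive macrophyte population decline.

the algae collapse, the coastal heron range expansion, the invasive macrophyte population decline, the planktonic trout displacement, the upstream bass bloom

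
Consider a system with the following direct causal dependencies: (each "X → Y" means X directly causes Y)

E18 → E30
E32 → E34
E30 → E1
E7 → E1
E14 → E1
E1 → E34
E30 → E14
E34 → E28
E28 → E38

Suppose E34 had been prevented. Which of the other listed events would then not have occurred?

Downstream of E34: E28, E38.

E28, E38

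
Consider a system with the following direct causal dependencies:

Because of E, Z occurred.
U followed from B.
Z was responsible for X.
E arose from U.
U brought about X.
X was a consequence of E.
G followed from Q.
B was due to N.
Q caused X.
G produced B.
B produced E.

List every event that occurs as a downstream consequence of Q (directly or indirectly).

B, E, G, U, X, Z

Direct effects: G, X.
2 steps out: B.
3 steps out: U, E.
4 steps out: Z.
Not reachable from it: N.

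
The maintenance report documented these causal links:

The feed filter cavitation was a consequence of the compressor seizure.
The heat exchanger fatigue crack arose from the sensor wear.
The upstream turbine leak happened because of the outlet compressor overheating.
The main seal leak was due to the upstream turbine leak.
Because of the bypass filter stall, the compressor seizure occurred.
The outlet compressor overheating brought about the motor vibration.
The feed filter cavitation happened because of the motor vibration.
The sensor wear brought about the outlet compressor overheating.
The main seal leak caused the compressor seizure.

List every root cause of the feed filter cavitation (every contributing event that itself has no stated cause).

the bypass filter stall, the sensor wear

Tracing upstream from the feed filter cavitation: the feed filter cavitation ← the motor vibration ← the outlet compressor overheating ← the sensor wear.
A separate upstream branch: the feed filter cavitation ← the compressor seizure ← the bypass filter stall.
Each of those chain origins has no stated cause.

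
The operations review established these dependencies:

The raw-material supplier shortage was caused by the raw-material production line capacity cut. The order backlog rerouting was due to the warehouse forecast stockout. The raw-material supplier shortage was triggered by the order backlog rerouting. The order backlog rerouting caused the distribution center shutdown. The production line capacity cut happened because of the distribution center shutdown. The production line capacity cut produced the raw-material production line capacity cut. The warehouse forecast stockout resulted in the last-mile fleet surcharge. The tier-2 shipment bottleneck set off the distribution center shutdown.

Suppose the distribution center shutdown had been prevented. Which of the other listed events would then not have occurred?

Downstream of the distribution center shutdown: the production line capacity cut, the raw-material production line capacity cut, the raw-material supplier shortage.
Of those, still caused via another path: the raw-material supplier shortage.
The remainder have no surviving cause.

the production line capacity cut, the raw-material production line capacity cut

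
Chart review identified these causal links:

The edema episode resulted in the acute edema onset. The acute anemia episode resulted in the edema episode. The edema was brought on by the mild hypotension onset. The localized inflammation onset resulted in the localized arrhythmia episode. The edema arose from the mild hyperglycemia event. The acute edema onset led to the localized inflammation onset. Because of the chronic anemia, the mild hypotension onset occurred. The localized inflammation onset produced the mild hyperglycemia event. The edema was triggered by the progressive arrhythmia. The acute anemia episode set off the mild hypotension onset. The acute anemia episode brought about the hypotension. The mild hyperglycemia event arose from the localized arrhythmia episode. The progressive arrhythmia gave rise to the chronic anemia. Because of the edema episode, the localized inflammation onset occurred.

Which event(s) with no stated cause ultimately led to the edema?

the acute anemia episode, the progressive arrhythmia

Tracing upstream from the edema: the edema ← the mild hypotension onset ← the acute anemia episode.
A separate upstream branch: the edema ← the progressive arrhythmia.
Each of those chain origins has no stated cause.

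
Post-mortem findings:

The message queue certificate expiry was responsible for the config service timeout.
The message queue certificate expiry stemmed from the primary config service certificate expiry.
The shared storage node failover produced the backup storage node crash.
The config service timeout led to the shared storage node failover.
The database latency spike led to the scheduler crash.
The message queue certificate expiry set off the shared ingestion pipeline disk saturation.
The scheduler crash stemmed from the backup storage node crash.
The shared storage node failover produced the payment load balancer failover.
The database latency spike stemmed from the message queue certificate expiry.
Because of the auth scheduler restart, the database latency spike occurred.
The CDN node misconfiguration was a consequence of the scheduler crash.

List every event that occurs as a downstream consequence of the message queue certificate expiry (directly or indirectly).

the CDN node misconfiguration, the backup storage node crash, the config service timeout, the database latency spike, the payment load balancer failover, the scheduler crash, the shared ingestion pipeline disk saturation, the shared storage node failover

Direct effects: the config service timeout, the shared ingestion pipeline disk saturation, the database latency spike.
2 steps out: the shared storage node failover, the scheduler crash.
3 steps out: the payment load balancer failover, the backup storage node crash, the CDN node misconfiguration.
Not reachable from it: the primary config service certificate expiry, the auth scheduler restart.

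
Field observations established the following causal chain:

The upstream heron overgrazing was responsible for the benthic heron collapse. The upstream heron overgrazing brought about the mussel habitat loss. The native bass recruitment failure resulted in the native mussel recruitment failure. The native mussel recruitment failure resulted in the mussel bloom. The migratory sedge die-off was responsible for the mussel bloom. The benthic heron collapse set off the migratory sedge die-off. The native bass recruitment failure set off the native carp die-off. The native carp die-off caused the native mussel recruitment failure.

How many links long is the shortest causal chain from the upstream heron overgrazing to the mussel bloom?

3

Shortest chain: the upstream heron overgrazing → the benthic heron collapse → the migratory sedge die-off → the mussel bloom.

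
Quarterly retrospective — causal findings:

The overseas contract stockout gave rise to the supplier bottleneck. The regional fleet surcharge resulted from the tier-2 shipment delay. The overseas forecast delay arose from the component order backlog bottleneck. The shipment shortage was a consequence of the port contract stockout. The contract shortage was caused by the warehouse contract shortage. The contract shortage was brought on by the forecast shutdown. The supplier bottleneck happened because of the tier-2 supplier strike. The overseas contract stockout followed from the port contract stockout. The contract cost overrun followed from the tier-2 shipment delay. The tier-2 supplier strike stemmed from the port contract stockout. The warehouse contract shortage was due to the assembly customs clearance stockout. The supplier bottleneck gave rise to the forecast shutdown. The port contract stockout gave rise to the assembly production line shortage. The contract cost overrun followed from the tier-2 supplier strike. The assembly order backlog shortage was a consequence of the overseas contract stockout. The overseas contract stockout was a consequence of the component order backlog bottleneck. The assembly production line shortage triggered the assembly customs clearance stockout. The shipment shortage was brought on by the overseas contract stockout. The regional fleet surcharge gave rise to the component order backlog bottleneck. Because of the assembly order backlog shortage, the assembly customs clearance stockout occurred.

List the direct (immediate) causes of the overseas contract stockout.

the component order backlog bottleneck, the port contract stockout

Upstream contributors include the tier-2 shipment delay, the regional fleet surcharge, but only the component order backlog bottleneck, the port contract stockout feed directly into the overseas contract stockout.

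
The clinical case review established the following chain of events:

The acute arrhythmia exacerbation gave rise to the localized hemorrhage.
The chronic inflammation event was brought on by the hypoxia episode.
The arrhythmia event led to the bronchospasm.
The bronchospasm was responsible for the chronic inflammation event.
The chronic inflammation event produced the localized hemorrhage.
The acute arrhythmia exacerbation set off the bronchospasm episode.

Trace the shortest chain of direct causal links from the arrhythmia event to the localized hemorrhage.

the arrhythmia event → the bronchospasm → the chronic inflammation event → the localized hemorrhage

the arrhythmia event → the bronchospasm
the bronchospasm → the chronic inflammation event
the chronic inflammation event → the localized hemorrhage
Length: 3 steps.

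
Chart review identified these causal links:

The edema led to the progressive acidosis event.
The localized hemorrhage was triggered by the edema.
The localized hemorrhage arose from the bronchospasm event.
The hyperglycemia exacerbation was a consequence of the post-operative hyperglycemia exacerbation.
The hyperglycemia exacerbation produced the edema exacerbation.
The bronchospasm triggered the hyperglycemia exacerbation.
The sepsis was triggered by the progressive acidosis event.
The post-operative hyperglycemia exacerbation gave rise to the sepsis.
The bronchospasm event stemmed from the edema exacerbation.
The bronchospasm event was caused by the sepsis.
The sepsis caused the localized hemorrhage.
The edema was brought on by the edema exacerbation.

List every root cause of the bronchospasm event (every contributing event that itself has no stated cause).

Tracing upstream from the bronchospasm event: the bronchospasm event ← the sepsis ← the post-operative hyperglycemia exacerbation.
A separate upstream branch: the bronchospasm event ← the edema exacerbation ← the hyperglycemia exacerbation ← the bronchospasm.
Each of those chain origins has no stated cause.

the bronchospasm, the post-operative hyperglycemia exacerbation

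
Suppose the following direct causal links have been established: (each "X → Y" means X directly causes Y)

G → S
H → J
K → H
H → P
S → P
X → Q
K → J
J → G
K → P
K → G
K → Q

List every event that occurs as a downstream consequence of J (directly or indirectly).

Direct effects: G.
2 steps out: S.
3 steps out: P.
Not reachable from it: K, Q, H, X.

G, P, S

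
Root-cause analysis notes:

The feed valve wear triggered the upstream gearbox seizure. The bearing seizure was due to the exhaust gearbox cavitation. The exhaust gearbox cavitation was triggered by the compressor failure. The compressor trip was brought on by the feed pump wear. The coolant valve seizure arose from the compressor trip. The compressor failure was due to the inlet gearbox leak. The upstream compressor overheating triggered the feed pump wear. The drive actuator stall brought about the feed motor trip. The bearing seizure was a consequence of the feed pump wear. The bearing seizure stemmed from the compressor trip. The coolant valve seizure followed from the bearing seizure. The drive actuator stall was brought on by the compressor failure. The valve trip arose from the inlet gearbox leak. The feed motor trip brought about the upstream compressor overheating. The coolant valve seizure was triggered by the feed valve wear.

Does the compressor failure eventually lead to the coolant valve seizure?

There is a causal chain: the compressor failure → the exhaust gearbox cavitation → the bearing seizure → the coolant valve seizure.

Yes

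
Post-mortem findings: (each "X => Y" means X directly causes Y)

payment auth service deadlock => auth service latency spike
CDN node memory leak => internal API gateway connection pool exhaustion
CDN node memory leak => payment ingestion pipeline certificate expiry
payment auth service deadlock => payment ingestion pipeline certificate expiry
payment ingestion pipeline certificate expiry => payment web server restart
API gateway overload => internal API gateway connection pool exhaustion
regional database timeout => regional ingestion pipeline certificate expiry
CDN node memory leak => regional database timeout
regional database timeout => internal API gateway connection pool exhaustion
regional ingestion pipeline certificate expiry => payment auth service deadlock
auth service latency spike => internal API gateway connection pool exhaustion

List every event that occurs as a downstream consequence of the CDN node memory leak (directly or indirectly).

Direct effects: the regional database timeout, the payment ingestion pipeline certificate expiry, the internal API gateway connection pool exhaustion.
2 steps out: the regional ingestion pipeline certificate expiry, the payment web server restart.
3 steps out: the payment auth service deadlock.
4 steps out: the auth service latency spike.
Not reachable from it: the API gateway overload.

the auth service latency spike, the internal API gateway connection pool exhaustion, the payment auth service deadlock, the payment ingestion pipeline certificate expiry, the payment web server restart, the regional database timeout, the regional ingestion pipeline certificate expiry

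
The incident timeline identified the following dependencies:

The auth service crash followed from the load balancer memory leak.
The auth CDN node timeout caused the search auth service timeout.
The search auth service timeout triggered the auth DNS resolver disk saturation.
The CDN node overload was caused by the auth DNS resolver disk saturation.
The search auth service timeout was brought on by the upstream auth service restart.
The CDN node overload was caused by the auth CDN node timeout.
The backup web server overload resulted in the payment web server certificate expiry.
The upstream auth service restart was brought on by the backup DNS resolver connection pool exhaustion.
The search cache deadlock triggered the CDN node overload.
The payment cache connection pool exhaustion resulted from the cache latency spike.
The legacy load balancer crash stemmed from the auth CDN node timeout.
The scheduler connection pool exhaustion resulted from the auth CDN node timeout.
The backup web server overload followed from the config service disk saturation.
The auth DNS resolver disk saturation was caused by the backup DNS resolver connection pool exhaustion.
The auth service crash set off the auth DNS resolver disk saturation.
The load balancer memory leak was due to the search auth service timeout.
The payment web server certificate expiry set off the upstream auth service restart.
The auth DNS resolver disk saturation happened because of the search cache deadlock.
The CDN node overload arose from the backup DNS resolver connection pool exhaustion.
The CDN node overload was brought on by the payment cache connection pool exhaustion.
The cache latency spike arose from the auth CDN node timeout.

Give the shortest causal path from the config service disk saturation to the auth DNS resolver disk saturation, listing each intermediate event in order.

the config service disk saturation → the backup web server overload
the backup web server overload → the payment web server certificate expiry
the payment web server certificate expiry → the upstream auth service restart
the upstream auth service restart → the search auth service timeout
the search auth service timeout → the auth DNS resolver disk saturation
Length: 5 steps.

the config service disk saturation → the backup web server overload → the payment web server certificate expiry → the upstream auth service restart → the search auth service timeout → the auth DNS resolver disk saturation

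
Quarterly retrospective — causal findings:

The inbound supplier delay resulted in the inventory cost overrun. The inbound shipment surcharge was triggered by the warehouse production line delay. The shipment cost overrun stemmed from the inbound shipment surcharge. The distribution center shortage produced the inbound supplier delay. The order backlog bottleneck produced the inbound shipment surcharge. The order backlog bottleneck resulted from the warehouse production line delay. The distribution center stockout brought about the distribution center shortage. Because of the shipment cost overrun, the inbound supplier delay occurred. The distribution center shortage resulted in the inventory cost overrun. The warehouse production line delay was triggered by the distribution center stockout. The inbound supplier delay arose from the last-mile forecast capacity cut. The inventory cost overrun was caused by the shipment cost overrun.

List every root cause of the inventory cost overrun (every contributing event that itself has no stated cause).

the distribution center stockout, the last-mile forecast capacity cut

Tracing upstream from the inventory cost overrun: the inventory cost overrun ← the distribution center shortage ← the distribution center stockout.
A separate upstream branch: the inventory cost overrun ← the inbound supplier delay ← the last-mile forecast capacity cut.
Each of those chain origins has no stated cause.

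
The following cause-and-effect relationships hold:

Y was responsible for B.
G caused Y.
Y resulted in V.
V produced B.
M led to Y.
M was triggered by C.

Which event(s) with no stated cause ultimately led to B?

Tracing upstream from B: B ← Y ← M ← C.
A separate upstream branch: B ← Y ← G.
Each of those chain origins has no stated cause.

C, G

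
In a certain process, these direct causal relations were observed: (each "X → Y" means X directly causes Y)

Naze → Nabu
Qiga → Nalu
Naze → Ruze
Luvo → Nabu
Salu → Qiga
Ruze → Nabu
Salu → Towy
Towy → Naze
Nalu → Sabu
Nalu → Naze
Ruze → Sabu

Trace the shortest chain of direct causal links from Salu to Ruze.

Salu → Towy → Naze → Ruze

Salu → Towy
Towy → Naze
Naze → Ruze
Length: 3 steps.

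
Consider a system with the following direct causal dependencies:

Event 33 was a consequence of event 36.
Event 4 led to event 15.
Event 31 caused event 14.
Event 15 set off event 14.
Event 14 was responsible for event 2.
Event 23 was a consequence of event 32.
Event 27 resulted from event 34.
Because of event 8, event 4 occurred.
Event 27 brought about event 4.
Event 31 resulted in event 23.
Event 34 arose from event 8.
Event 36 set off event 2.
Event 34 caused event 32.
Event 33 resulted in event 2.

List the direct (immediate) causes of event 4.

event 27, event 8

Upstream contributors include event 34, but only event 27, event 8 feed directly into event 4.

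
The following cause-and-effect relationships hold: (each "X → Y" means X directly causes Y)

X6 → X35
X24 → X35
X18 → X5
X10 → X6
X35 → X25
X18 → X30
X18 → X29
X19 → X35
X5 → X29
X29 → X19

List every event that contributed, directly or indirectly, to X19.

X18, X29, X5

Immediate cause of X19: X29.
Further upstream: X18, X5.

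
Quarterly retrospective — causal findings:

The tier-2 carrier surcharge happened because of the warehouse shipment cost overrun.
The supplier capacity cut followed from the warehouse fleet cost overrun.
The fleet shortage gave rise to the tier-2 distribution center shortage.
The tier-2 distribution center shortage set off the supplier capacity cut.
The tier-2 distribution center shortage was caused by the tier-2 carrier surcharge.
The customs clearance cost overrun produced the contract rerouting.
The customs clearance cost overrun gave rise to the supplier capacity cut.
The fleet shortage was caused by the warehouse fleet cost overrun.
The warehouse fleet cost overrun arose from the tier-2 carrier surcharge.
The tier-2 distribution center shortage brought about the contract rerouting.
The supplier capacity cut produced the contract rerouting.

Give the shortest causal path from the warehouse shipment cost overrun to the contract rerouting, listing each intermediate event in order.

the warehouse shipment cost overrun → the tier-2 carrier surcharge → the tier-2 distribution center shortage → the contract rerouting

the warehouse shipment cost overrun → the tier-2 carrier surcharge
the tier-2 carrier surcharge → the tier-2 distribution center shortage
the tier-2 distribution center shortage → the contract rerouting
Length: 3 steps.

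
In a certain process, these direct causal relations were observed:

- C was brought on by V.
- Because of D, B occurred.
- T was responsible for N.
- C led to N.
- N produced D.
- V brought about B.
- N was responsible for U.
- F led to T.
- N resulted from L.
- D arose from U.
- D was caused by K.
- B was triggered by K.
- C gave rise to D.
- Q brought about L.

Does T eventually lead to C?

No

T leads to N, U, D, B; C is not among them.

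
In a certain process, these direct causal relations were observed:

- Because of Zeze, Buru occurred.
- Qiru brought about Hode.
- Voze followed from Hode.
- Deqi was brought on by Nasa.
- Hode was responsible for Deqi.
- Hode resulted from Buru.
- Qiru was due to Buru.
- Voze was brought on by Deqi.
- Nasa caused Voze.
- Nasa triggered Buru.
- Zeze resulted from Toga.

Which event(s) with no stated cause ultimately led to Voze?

Nasa, Toga

Tracing upstream from Voze: Voze ← Hode ← Buru ← Zeze ← Toga.
A separate upstream branch: Voze ← Nasa.
Each of those chain origins has no stated cause.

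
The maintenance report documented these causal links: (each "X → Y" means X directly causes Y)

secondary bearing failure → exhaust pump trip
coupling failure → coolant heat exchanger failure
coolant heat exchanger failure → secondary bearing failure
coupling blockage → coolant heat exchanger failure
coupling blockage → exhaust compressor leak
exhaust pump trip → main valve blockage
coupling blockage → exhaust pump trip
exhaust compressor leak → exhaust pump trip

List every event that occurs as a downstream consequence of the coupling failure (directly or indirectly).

Direct effects: the coolant heat exchanger failure.
2 steps out: the secondary bearing failure.
3 steps out: the exhaust pump trip.
4 steps out: the main valve blockage.
Not reachable from it: the coupling blockage, the exhaust compressor leak.

the coolant heat exchanger failure, the exhaust pump trip, the main valve blockage, the secondary bearing failure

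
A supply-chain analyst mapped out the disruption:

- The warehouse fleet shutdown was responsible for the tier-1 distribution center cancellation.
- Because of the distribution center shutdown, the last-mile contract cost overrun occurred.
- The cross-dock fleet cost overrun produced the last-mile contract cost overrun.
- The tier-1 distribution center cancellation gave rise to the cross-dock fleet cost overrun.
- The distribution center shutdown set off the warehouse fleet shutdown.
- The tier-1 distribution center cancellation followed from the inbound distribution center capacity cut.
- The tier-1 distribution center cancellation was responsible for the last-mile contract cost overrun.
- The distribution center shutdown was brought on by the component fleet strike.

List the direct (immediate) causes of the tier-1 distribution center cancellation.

Upstream contributors include the component fleet strike, the distribution center shutdown, but only the inbound distribution center capacity cut, the warehouse fleet shutdown feed directly into the tier-1 distribution center cancellation.

the inbound distribution center capacity cut, the warehouse fleet shutdown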